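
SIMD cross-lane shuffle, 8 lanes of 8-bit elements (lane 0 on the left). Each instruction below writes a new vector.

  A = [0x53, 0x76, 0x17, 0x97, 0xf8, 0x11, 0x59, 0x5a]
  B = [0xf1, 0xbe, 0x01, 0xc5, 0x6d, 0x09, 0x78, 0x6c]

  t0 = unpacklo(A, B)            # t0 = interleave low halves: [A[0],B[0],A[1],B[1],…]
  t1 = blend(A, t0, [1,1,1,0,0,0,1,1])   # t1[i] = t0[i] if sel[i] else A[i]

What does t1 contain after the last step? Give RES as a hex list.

→ t0 |53|f1|76|be|17|01|97|c5|
→ t1 |53|f1|76|97|f8|11|97|c5|

RES = [ 0x53  0xf1  0x76  0x97  0xf8  0x11  0x97  0xc5 ]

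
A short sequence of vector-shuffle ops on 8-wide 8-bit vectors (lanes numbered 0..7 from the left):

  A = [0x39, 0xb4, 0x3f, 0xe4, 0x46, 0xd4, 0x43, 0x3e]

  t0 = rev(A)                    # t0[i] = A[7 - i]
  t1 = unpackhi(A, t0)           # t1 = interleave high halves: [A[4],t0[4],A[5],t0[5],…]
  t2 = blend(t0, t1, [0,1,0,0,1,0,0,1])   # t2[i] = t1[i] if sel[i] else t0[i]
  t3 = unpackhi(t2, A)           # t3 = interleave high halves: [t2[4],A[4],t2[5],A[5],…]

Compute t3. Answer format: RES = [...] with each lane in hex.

RES = [ 0x43  0x46  0x3f  0xd4  0xb4  0x43  0x39  0x3e ]

t0 = [0x3e, 0x43, 0xd4, 0x46, 0xe4, 0x3f, 0xb4, 0x39]
t1 = [0x46, 0xe4, 0xd4, 0x3f, 0x43, 0xb4, 0x3e, 0x39]
t2 = [0x3e, 0xe4, 0xd4, 0x46, 0x43, 0x3f, 0xb4, 0x39]
t3 = [0x43, 0x46, 0x3f, 0xd4, 0xb4, 0x43, 0x39, 0x3e]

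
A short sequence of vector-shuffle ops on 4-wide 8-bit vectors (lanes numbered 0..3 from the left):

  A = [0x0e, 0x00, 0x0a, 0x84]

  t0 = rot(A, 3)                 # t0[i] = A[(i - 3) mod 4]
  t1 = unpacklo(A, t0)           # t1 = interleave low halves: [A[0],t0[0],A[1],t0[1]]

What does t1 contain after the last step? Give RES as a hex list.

→ t0 |00|0a|84|0e|
→ t1 |0e|00|00|0a|

RES = [ 0x0e  0x00  0x00  0x0a ]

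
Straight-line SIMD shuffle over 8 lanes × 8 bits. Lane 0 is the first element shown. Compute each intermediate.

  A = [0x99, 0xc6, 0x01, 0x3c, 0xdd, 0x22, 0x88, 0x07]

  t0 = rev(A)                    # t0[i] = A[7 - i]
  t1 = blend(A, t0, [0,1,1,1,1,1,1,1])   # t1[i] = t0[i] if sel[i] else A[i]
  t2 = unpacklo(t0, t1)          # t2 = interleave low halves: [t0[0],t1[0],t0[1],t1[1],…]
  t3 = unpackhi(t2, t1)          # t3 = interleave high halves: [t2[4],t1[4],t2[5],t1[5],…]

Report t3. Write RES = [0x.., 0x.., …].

RES = [ 0x22  0x3c  0x22  0x01  0xdd  0xc6  0xdd  0x99 ]

  t0: 07 88 22 dd 3c 01 c6 99
  t1: 99 88 22 dd 3c 01 c6 99
  t2: 07 99 88 88 22 22 dd dd
  t3: 22 3c 22 01 dd c6 dd 99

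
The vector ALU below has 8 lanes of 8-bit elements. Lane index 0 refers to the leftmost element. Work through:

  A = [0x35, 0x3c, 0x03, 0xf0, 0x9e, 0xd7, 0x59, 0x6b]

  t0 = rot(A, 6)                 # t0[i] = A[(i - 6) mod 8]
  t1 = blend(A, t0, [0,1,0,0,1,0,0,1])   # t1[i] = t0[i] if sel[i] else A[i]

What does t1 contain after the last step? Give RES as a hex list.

RES = [0x35, 0xf0, 0x03, 0xf0, 0x59, 0xd7, 0x59, 0x3c]

t0 = [0x03, 0xf0, 0x9e, 0xd7, 0x59, 0x6b, 0x35, 0x3c]
t1 = [0x35, 0xf0, 0x03, 0xf0, 0x59, 0xd7, 0x59, 0x3c]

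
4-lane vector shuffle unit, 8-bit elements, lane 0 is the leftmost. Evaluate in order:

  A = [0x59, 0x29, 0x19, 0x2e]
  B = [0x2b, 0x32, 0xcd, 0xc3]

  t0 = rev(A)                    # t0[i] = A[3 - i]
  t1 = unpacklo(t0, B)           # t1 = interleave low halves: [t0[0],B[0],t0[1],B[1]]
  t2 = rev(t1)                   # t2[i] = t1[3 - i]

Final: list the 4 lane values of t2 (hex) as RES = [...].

t0 = [0x2e, 0x19, 0x29, 0x59]
t1 = [0x2e, 0x2b, 0x19, 0x32]
t2 = [0x32, 0x19, 0x2b, 0x2e]

RES = [ 0x32  0x19  0x2b  0x2e ]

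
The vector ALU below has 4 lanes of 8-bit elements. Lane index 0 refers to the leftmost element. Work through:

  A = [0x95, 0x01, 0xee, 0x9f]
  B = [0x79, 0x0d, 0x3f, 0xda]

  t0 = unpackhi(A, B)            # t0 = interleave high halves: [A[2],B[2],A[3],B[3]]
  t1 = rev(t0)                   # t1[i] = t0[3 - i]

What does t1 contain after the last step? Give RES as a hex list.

RES = [ 0xda  0x9f  0x3f  0xee ]

t0 = [0xee, 0x3f, 0x9f, 0xda]
t1 = [0xda, 0x9f, 0x3f, 0xee]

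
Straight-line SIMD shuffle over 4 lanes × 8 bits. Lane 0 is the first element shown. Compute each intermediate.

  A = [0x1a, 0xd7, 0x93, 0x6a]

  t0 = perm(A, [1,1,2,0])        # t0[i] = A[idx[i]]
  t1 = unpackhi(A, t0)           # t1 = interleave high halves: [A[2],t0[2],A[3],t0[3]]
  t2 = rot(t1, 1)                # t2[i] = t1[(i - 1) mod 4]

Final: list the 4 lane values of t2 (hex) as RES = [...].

→ t0 |d7|d7|93|1a|
→ t1 |93|93|6a|1a|
→ t2 |1a|93|93|6a|

RES = [0x1a, 0x93, 0x93, 0x6a]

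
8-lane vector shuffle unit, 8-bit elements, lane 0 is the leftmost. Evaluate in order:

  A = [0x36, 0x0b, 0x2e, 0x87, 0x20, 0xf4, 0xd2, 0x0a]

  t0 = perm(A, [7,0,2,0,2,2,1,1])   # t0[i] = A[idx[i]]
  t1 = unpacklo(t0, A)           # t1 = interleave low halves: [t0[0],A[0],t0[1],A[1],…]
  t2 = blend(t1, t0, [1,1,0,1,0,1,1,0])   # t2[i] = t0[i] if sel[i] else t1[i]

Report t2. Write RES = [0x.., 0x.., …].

  t0: 0a 36 2e 36 2e 2e 0b 0b
  t1: 0a 36 36 0b 2e 2e 36 87
  t2: 0a 36 36 36 2e 2e 0b 87

RES = [ 0x0a  0x36  0x36  0x36  0x2e  0x2e  0x0b  0x87 ]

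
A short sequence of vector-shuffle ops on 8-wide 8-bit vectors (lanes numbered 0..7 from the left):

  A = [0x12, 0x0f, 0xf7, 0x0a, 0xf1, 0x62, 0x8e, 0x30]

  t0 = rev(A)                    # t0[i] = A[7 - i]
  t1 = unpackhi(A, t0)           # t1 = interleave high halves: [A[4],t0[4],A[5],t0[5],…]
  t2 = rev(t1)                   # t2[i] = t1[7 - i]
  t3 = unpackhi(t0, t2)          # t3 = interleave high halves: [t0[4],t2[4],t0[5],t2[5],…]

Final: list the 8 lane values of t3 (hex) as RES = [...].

→ t0 |30|8e|62|f1|0a|f7|0f|12|
→ t1 |f1|0a|62|f7|8e|0f|30|12|
→ t2 |12|30|0f|8e|f7|62|0a|f1|
→ t3 |0a|f7|f7|62|0f|0a|12|f1|

RES = [0x0a, 0xf7, 0xf7, 0x62, 0x0f, 0x0a, 0x12, 0xf1]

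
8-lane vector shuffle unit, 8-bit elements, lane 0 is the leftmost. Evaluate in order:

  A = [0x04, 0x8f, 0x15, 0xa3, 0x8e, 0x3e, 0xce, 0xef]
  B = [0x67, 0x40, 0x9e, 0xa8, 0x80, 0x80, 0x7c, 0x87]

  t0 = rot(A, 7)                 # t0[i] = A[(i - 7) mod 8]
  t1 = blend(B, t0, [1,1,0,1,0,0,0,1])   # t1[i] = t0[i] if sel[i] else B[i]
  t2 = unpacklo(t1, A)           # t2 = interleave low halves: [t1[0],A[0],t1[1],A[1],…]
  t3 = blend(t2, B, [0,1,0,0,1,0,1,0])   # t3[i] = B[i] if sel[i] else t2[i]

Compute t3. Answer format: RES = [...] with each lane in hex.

→ t0 |8f|15|a3|8e|3e|ce|ef|04|
→ t1 |8f|15|9e|8e|80|80|7c|04|
→ t2 |8f|04|15|8f|9e|15|8e|a3|
→ t3 |8f|40|15|8f|80|15|7c|a3|

RES = [ 0x8f  0x40  0x15  0x8f  0x80  0x15  0x7c  0xa3 ]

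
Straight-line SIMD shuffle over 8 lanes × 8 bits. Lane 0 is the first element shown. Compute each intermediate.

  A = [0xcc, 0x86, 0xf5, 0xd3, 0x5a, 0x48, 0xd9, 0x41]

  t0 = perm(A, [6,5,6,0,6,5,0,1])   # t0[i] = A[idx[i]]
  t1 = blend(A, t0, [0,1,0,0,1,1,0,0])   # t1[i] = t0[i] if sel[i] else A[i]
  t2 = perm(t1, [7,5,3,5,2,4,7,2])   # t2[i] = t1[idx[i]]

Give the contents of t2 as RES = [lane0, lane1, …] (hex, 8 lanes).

RES = [0x41, 0x48, 0xd3, 0x48, 0xf5, 0xd9, 0x41, 0xf5]

→ t0 |d9|48|d9|cc|d9|48|cc|86|
→ t1 |cc|48|f5|d3|d9|48|d9|41|
→ t2 |41|48|d3|48|f5|d9|41|f5|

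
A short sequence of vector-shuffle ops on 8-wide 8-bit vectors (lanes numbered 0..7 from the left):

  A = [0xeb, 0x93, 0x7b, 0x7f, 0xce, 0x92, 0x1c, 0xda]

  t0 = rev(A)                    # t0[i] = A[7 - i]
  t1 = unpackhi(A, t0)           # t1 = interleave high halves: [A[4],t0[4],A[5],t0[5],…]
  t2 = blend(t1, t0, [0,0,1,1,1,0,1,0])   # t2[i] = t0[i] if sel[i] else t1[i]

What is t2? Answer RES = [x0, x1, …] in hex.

t0 = [0xda, 0x1c, 0x92, 0xce, 0x7f, 0x7b, 0x93, 0xeb]
t1 = [0xce, 0x7f, 0x92, 0x7b, 0x1c, 0x93, 0xda, 0xeb]
t2 = [0xce, 0x7f, 0x92, 0xce, 0x7f, 0x93, 0x93, 0xeb]

RES = [0xce, 0x7f, 0x92, 0xce, 0x7f, 0x93, 0x93, 0xeb]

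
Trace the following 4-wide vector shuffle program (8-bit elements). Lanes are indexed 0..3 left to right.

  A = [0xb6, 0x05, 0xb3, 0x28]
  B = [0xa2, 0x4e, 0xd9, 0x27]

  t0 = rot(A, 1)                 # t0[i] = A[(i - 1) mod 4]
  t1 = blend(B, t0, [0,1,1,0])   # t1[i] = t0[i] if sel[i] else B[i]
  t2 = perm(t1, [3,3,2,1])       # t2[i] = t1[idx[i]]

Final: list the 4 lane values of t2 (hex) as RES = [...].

t0 = [0x28, 0xb6, 0x05, 0xb3]
t1 = [0xa2, 0xb6, 0x05, 0x27]
t2 = [0x27, 0x27, 0x05, 0xb6]

RES = [ 0x27  0x27  0x05  0xb6 ]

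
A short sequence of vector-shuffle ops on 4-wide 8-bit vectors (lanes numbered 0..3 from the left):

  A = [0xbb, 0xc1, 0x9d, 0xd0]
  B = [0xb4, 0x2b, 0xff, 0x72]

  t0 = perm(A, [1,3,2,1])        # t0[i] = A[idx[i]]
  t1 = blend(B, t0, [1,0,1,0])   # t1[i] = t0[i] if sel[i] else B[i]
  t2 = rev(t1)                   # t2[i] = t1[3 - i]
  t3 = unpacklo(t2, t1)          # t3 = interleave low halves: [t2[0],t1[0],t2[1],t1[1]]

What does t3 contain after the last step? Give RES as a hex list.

RES = [0x72, 0xc1, 0x9d, 0x2b]

t0 = [0xc1, 0xd0, 0x9d, 0xc1]
t1 = [0xc1, 0x2b, 0x9d, 0x72]
t2 = [0x72, 0x9d, 0x2b, 0xc1]
t3 = [0x72, 0xc1, 0x9d, 0x2b]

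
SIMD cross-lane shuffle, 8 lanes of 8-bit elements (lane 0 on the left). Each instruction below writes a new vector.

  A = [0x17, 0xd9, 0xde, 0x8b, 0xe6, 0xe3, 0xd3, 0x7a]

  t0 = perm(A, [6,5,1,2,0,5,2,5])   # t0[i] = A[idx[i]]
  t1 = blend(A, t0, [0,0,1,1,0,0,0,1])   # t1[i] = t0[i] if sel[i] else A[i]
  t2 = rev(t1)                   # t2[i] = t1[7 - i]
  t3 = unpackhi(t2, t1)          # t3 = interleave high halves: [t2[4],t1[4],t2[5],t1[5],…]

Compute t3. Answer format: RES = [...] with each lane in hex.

t0 = [0xd3, 0xe3, 0xd9, 0xde, 0x17, 0xe3, 0xde, 0xe3]
t1 = [0x17, 0xd9, 0xd9, 0xde, 0xe6, 0xe3, 0xd3, 0xe3]
t2 = [0xe3, 0xd3, 0xe3, 0xe6, 0xde, 0xd9, 0xd9, 0x17]
t3 = [0xde, 0xe6, 0xd9, 0xe3, 0xd9, 0xd3, 0x17, 0xe3]

RES = [ 0xde  0xe6  0xd9  0xe3  0xd9  0xd3  0x17  0xe3 ]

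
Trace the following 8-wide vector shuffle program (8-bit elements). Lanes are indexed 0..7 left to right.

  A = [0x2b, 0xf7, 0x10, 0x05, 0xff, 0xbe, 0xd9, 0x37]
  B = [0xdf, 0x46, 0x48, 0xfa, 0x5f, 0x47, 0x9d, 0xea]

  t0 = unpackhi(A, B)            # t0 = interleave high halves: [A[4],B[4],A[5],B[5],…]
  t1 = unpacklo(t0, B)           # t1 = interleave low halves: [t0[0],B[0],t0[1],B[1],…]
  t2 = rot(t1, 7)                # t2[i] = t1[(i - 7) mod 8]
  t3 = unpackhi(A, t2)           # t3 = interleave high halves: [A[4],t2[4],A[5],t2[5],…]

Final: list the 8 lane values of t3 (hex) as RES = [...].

RES = [0xff, 0x48, 0xbe, 0x47, 0xd9, 0xfa, 0x37, 0xff]

  t0: ff 5f be 47 d9 9d 37 ea
  t1: ff df 5f 46 be 48 47 fa
  t2: df 5f 46 be 48 47 fa ff
  t3: ff 48 be 47 d9 fa 37 ff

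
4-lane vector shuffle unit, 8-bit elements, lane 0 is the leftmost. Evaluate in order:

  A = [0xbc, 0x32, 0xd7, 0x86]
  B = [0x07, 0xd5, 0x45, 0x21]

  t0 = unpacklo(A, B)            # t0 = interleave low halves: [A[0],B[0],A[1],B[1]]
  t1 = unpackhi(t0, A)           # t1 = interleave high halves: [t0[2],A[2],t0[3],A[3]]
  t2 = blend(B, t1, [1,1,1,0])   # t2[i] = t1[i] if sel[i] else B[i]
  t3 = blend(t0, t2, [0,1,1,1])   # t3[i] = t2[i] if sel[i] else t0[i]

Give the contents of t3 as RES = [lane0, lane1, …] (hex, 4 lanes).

t0 = [0xbc, 0x07, 0x32, 0xd5]
t1 = [0x32, 0xd7, 0xd5, 0x86]
t2 = [0x32, 0xd7, 0xd5, 0x21]
t3 = [0xbc, 0xd7, 0xd5, 0x21]

RES = [0xbc, 0xd7, 0xd5, 0x21]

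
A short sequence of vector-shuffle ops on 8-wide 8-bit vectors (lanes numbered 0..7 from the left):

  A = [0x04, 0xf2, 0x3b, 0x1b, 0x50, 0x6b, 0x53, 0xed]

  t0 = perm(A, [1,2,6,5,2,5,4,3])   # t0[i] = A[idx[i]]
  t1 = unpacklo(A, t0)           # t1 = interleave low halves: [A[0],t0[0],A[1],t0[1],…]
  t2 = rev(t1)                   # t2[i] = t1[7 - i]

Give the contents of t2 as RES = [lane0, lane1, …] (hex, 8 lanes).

RES = [ 0x6b  0x1b  0x53  0x3b  0x3b  0xf2  0xf2  0x04 ]

→ t0 |f2|3b|53|6b|3b|6b|50|1b|
→ t1 |04|f2|f2|3b|3b|53|1b|6b|
→ t2 |6b|1b|53|3b|3b|f2|f2|04|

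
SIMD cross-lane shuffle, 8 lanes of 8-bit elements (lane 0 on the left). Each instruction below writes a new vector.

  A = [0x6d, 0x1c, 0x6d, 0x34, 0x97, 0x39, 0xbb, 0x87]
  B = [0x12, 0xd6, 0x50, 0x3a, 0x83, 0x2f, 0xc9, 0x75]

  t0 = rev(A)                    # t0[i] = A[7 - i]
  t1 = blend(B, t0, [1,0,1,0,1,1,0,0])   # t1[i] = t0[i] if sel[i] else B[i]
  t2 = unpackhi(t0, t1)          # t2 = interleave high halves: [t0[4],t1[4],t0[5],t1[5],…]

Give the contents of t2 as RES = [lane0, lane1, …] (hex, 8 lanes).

RES = [ 0x34  0x34  0x6d  0x6d  0x1c  0xc9  0x6d  0x75 ]

t0 = [0x87, 0xbb, 0x39, 0x97, 0x34, 0x6d, 0x1c, 0x6d]
t1 = [0x87, 0xd6, 0x39, 0x3a, 0x34, 0x6d, 0xc9, 0x75]
t2 = [0x34, 0x34, 0x6d, 0x6d, 0x1c, 0xc9, 0x6d, 0x75]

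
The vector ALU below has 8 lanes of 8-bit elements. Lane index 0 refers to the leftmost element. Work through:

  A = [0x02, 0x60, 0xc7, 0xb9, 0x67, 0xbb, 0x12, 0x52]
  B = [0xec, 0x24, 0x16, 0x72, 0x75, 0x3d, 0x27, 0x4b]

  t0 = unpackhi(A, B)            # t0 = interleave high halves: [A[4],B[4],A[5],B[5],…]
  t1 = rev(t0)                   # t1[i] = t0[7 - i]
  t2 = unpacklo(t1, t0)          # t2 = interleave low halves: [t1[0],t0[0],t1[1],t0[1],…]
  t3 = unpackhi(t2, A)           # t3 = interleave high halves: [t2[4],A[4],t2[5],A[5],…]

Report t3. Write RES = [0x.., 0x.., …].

RES = [0x27, 0x67, 0xbb, 0xbb, 0x12, 0x12, 0x3d, 0x52]

  t0: 67 75 bb 3d 12 27 52 4b
  t1: 4b 52 27 12 3d bb 75 67
  t2: 4b 67 52 75 27 bb 12 3d
  t3: 27 67 bb bb 12 12 3d 52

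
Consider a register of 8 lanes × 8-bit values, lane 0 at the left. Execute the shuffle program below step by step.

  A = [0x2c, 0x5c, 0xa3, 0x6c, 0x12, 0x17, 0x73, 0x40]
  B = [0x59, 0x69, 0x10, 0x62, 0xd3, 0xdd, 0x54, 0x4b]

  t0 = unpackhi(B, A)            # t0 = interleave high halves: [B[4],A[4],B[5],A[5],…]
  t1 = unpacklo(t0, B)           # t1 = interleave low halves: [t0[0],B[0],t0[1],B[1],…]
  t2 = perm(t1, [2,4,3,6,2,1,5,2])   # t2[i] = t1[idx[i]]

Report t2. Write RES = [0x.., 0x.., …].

RES = [ 0x12  0xdd  0x69  0x17  0x12  0x59  0x10  0x12 ]

t0 = [0xd3, 0x12, 0xdd, 0x17, 0x54, 0x73, 0x4b, 0x40]
t1 = [0xd3, 0x59, 0x12, 0x69, 0xdd, 0x10, 0x17, 0x62]
t2 = [0x12, 0xdd, 0x69, 0x17, 0x12, 0x59, 0x10, 0x12]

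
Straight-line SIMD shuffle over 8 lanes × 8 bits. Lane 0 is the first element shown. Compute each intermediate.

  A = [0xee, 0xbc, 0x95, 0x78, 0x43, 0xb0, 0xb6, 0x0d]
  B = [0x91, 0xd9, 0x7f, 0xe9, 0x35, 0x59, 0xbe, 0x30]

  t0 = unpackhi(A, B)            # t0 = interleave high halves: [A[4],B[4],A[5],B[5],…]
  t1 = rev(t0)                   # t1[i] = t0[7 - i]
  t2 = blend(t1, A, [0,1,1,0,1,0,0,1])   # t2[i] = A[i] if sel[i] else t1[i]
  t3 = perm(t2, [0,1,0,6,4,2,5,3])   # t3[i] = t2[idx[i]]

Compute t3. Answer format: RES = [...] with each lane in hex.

  t0: 43 35 b0 59 b6 be 0d 30
  t1: 30 0d be b6 59 b0 35 43
  t2: 30 bc 95 b6 43 b0 35 0d
  t3: 30 bc 30 35 43 95 b0 b6

RES = [0x30, 0xbc, 0x30, 0x35, 0x43, 0x95, 0xb0, 0xb6]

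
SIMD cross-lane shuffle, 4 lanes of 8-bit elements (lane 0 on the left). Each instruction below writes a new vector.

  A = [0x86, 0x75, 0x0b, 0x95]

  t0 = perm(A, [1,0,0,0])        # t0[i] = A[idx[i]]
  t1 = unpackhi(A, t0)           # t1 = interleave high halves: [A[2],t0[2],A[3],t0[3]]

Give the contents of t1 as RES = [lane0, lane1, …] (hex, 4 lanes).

RES = [0x0b, 0x86, 0x95, 0x86]

→ t0 |75|86|86|86|
→ t1 |0b|86|95|86|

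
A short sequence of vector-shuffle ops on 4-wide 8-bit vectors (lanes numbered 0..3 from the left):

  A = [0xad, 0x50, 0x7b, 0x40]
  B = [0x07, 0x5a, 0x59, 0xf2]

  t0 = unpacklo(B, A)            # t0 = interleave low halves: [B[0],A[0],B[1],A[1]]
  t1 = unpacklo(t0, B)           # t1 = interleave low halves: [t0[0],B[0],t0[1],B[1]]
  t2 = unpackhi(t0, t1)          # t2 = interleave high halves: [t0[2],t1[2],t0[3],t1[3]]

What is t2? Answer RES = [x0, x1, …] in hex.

  t0: 07 ad 5a 50
  t1: 07 07 ad 5a
  t2: 5a ad 50 5a

RES = [ 0x5a  0xad  0x50  0x5a ]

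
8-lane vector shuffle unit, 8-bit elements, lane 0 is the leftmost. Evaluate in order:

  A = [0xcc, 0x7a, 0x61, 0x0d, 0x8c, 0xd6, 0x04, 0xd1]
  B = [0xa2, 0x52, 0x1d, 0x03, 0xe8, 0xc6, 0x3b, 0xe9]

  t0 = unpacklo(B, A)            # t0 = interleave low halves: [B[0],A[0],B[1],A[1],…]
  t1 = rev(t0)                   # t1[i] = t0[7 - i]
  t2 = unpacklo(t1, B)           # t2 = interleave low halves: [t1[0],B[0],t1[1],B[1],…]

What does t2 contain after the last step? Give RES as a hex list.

RES = [0x0d, 0xa2, 0x03, 0x52, 0x61, 0x1d, 0x1d, 0x03]

→ t0 |a2|cc|52|7a|1d|61|03|0d|
→ t1 |0d|03|61|1d|7a|52|cc|a2|
→ t2 |0d|a2|03|52|61|1d|1d|03|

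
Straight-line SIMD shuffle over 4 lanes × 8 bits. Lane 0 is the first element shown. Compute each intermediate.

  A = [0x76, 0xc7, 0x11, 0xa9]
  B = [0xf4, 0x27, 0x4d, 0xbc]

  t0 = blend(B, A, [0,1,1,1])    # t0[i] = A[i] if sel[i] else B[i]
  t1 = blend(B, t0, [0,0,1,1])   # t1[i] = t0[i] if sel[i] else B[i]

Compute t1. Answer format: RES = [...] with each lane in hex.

→ t0 |f4|c7|11|a9|
→ t1 |f4|27|11|a9|

RES = [ 0xf4  0x27  0x11  0xa9 ]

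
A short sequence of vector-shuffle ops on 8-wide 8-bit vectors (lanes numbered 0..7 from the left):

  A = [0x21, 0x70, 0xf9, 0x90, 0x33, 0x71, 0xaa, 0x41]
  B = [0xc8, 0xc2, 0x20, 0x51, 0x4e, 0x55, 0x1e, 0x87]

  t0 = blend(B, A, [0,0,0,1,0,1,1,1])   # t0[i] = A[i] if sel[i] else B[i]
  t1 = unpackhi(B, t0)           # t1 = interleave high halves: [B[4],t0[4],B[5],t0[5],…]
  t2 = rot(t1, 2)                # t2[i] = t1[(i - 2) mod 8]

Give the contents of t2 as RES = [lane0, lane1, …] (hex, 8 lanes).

RES = [0x87, 0x41, 0x4e, 0x4e, 0x55, 0x71, 0x1e, 0xaa]

  t0: c8 c2 20 90 4e 71 aa 41
  t1: 4e 4e 55 71 1e aa 87 41
  t2: 87 41 4e 4e 55 71 1e aa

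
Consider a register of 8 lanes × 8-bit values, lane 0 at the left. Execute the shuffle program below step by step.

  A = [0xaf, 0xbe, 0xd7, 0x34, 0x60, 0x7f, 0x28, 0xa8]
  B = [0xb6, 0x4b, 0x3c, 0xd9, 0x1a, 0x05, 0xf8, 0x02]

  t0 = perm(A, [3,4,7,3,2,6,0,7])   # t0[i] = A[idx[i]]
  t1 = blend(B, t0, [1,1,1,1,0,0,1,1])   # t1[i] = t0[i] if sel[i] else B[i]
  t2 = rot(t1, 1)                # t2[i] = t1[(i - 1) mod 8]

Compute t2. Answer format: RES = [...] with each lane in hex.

RES = [0xa8, 0x34, 0x60, 0xa8, 0x34, 0x1a, 0x05, 0xaf]

  t0: 34 60 a8 34 d7 28 af a8
  t1: 34 60 a8 34 1a 05 af a8
  t2: a8 34 60 a8 34 1a 05 af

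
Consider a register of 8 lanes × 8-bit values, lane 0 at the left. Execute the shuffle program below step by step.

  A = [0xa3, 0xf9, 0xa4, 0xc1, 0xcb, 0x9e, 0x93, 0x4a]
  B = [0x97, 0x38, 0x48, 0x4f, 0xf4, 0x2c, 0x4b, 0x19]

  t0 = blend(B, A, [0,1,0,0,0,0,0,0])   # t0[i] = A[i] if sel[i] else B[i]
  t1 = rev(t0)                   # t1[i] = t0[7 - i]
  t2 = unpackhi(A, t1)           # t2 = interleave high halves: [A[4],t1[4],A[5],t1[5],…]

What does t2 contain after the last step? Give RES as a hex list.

t0 = [0x97, 0xf9, 0x48, 0x4f, 0xf4, 0x2c, 0x4b, 0x19]
t1 = [0x19, 0x4b, 0x2c, 0xf4, 0x4f, 0x48, 0xf9, 0x97]
t2 = [0xcb, 0x4f, 0x9e, 0x48, 0x93, 0xf9, 0x4a, 0x97]

RES = [ 0xcb  0x4f  0x9e  0x48  0x93  0xf9  0x4a  0x97 ]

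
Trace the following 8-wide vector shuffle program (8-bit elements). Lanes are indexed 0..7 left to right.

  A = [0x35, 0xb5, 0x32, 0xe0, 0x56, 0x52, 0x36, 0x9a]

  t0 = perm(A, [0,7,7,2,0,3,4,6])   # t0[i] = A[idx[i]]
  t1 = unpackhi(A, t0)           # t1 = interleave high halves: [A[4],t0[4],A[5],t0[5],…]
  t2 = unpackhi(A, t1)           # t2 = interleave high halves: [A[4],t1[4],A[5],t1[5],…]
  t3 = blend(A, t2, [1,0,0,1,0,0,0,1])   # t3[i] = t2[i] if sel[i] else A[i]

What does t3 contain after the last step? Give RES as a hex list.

RES = [0x56, 0xb5, 0x32, 0x56, 0x56, 0x52, 0x36, 0x36]

t0 = [0x35, 0x9a, 0x9a, 0x32, 0x35, 0xe0, 0x56, 0x36]
t1 = [0x56, 0x35, 0x52, 0xe0, 0x36, 0x56, 0x9a, 0x36]
t2 = [0x56, 0x36, 0x52, 0x56, 0x36, 0x9a, 0x9a, 0x36]
t3 = [0x56, 0xb5, 0x32, 0x56, 0x56, 0x52, 0x36, 0x36]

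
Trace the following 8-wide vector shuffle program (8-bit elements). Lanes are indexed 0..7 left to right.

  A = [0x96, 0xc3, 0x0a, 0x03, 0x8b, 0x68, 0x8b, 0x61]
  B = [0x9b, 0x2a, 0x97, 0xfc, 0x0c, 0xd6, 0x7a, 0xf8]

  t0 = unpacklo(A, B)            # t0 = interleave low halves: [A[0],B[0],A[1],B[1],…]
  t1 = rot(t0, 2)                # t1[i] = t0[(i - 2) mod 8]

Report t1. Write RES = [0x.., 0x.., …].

RES = [ 0x03  0xfc  0x96  0x9b  0xc3  0x2a  0x0a  0x97 ]

t0 = [0x96, 0x9b, 0xc3, 0x2a, 0x0a, 0x97, 0x03, 0xfc]
t1 = [0x03, 0xfc, 0x96, 0x9b, 0xc3, 0x2a, 0x0a, 0x97]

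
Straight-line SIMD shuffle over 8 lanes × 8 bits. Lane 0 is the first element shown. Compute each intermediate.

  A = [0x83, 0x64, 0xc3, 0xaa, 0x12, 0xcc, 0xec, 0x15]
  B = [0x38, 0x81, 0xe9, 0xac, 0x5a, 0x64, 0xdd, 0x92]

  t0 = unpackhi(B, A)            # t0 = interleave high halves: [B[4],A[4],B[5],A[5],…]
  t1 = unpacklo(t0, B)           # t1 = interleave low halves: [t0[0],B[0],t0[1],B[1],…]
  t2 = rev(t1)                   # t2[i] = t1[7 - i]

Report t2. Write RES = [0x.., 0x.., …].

t0 = [0x5a, 0x12, 0x64, 0xcc, 0xdd, 0xec, 0x92, 0x15]
t1 = [0x5a, 0x38, 0x12, 0x81, 0x64, 0xe9, 0xcc, 0xac]
t2 = [0xac, 0xcc, 0xe9, 0x64, 0x81, 0x12, 0x38, 0x5a]

RES = [0xac, 0xcc, 0xe9, 0x64, 0x81, 0x12, 0x38, 0x5a]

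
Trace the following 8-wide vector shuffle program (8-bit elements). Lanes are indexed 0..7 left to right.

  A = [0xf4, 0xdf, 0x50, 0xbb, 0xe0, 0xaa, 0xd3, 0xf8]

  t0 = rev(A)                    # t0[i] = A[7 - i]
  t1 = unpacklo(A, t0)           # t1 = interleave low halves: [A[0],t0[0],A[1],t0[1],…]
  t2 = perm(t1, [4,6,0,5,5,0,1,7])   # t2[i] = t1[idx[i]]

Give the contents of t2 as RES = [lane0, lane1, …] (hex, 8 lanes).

RES = [ 0x50  0xbb  0xf4  0xaa  0xaa  0xf4  0xf8  0xe0 ]

→ t0 |f8|d3|aa|e0|bb|50|df|f4|
→ t1 |f4|f8|df|d3|50|aa|bb|e0|
→ t2 |50|bb|f4|aa|aa|f4|f8|e0|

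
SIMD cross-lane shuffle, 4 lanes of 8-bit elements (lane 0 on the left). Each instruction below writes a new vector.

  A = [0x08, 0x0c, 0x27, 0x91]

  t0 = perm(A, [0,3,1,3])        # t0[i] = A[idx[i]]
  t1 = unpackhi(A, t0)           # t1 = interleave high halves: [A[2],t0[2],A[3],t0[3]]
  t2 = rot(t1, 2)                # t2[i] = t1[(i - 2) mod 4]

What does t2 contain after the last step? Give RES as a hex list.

RES = [0x91, 0x91, 0x27, 0x0c]

  t0: 08 91 0c 91
  t1: 27 0c 91 91
  t2: 91 91 27 0c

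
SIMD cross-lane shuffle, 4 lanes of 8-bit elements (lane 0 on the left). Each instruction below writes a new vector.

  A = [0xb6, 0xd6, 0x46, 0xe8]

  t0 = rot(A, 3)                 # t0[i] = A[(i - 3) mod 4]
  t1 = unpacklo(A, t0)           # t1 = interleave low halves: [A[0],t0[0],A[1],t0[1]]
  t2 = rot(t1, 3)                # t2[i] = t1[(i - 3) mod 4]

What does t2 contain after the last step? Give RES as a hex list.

RES = [ 0xd6  0xd6  0x46  0xb6 ]

→ t0 |d6|46|e8|b6|
→ t1 |b6|d6|d6|46|
→ t2 |d6|d6|46|b6|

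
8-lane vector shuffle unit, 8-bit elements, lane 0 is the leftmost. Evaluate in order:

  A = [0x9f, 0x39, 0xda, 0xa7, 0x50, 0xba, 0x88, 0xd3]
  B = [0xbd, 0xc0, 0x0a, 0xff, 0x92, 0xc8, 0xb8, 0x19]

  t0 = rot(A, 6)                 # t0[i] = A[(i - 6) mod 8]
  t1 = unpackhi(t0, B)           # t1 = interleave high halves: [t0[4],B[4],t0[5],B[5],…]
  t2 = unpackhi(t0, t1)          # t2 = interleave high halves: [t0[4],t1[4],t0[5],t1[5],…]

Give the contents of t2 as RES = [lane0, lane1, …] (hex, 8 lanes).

RES = [ 0x88  0x9f  0xd3  0xb8  0x9f  0x39  0x39  0x19 ]

→ t0 |da|a7|50|ba|88|d3|9f|39|
→ t1 |88|92|d3|c8|9f|b8|39|19|
→ t2 |88|9f|d3|b8|9f|39|39|19|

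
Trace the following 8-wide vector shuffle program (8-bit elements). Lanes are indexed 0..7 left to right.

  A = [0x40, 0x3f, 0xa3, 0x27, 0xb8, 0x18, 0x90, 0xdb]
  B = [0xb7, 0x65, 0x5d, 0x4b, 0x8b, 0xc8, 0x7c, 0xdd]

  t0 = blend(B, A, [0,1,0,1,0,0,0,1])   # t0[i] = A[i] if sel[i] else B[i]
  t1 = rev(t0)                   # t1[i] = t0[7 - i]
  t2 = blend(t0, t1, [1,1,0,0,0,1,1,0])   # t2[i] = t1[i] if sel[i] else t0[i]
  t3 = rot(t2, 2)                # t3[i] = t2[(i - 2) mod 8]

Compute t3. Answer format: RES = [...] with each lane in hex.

  t0: b7 3f 5d 27 8b c8 7c db
  t1: db 7c c8 8b 27 5d 3f b7
  t2: db 7c 5d 27 8b 5d 3f db
  t3: 3f db db 7c 5d 27 8b 5d

RES = [0x3f, 0xdb, 0xdb, 0x7c, 0x5d, 0x27, 0x8b, 0x5d]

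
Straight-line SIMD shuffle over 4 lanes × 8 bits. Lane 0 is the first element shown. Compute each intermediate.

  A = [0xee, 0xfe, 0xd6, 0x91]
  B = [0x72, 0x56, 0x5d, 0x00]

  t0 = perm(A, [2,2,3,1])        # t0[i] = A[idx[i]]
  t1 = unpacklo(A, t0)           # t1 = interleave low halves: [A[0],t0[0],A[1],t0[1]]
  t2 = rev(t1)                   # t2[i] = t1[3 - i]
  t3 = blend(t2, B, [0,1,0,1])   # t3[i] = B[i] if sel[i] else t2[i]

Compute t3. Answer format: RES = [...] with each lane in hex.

t0 = [0xd6, 0xd6, 0x91, 0xfe]
t1 = [0xee, 0xd6, 0xfe, 0xd6]
t2 = [0xd6, 0xfe, 0xd6, 0xee]
t3 = [0xd6, 0x56, 0xd6, 0x00]

RES = [0xd6, 0x56, 0xd6, 0x00]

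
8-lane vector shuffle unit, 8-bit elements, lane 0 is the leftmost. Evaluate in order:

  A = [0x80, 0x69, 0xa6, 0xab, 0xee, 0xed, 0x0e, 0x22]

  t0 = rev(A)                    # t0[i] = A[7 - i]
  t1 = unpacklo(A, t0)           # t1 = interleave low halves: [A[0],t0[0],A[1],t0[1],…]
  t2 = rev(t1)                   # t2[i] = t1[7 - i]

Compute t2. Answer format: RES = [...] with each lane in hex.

RES = [0xee, 0xab, 0xed, 0xa6, 0x0e, 0x69, 0x22, 0x80]

  t0: 22 0e ed ee ab a6 69 80
  t1: 80 22 69 0e a6 ed ab ee
  t2: ee ab ed a6 0e 69 22 80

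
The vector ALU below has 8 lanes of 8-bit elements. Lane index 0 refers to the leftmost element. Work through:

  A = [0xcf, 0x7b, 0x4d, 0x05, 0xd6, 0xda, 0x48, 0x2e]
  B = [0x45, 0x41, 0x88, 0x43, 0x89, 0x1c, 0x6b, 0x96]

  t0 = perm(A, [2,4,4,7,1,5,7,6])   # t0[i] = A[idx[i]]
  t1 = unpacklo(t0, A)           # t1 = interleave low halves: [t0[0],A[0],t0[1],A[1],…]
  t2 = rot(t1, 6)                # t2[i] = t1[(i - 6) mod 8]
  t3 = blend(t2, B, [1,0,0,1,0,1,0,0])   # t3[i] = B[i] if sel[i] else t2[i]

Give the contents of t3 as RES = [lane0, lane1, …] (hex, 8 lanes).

t0 = [0x4d, 0xd6, 0xd6, 0x2e, 0x7b, 0xda, 0x2e, 0x48]
t1 = [0x4d, 0xcf, 0xd6, 0x7b, 0xd6, 0x4d, 0x2e, 0x05]
t2 = [0xd6, 0x7b, 0xd6, 0x4d, 0x2e, 0x05, 0x4d, 0xcf]
t3 = [0x45, 0x7b, 0xd6, 0x43, 0x2e, 0x1c, 0x4d, 0xcf]

RES = [ 0x45  0x7b  0xd6  0x43  0x2e  0x1c  0x4d  0xcf ]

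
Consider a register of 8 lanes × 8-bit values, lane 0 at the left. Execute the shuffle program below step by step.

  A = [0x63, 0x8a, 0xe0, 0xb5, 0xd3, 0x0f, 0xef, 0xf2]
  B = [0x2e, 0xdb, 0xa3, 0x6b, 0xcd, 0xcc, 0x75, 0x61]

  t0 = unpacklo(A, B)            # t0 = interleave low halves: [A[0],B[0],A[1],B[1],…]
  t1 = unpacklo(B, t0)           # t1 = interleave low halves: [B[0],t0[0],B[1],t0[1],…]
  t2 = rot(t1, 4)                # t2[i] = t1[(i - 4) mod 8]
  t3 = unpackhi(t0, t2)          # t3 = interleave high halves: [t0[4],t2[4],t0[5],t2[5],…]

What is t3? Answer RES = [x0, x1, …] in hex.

t0 = [0x63, 0x2e, 0x8a, 0xdb, 0xe0, 0xa3, 0xb5, 0x6b]
t1 = [0x2e, 0x63, 0xdb, 0x2e, 0xa3, 0x8a, 0x6b, 0xdb]
t2 = [0xa3, 0x8a, 0x6b, 0xdb, 0x2e, 0x63, 0xdb, 0x2e]
t3 = [0xe0, 0x2e, 0xa3, 0x63, 0xb5, 0xdb, 0x6b, 0x2e]

RES = [0xe0, 0x2e, 0xa3, 0x63, 0xb5, 0xdb, 0x6b, 0x2e]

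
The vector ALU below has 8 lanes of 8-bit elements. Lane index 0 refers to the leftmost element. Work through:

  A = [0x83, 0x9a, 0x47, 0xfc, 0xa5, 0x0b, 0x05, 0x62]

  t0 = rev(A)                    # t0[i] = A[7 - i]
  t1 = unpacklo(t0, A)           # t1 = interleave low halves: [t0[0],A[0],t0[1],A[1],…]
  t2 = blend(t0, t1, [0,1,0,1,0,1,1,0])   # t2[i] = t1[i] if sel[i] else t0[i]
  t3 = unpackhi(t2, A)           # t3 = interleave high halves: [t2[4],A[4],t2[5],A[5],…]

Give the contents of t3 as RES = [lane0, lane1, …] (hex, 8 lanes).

→ t0 |62|05|0b|a5|fc|47|9a|83|
→ t1 |62|83|05|9a|0b|47|a5|fc|
→ t2 |62|83|0b|9a|fc|47|a5|83|
→ t3 |fc|a5|47|0b|a5|05|83|62|

RES = [0xfc, 0xa5, 0x47, 0x0b, 0xa5, 0x05, 0x83, 0x62]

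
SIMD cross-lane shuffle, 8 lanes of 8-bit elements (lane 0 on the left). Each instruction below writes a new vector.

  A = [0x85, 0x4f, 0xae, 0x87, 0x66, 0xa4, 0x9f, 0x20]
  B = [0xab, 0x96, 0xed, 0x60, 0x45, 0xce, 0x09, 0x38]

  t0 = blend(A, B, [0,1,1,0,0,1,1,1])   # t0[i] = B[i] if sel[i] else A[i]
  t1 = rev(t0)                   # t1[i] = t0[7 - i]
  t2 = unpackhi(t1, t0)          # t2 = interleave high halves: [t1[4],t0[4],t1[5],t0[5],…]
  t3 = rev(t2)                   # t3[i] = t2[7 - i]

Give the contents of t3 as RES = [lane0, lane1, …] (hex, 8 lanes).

→ t0 |85|96|ed|87|66|ce|09|38|
→ t1 |38|09|ce|66|87|ed|96|85|
→ t2 |87|66|ed|ce|96|09|85|38|
→ t3 |38|85|09|96|ce|ed|66|87|

RES = [ 0x38  0x85  0x09  0x96  0xce  0xed  0x66  0x87 ]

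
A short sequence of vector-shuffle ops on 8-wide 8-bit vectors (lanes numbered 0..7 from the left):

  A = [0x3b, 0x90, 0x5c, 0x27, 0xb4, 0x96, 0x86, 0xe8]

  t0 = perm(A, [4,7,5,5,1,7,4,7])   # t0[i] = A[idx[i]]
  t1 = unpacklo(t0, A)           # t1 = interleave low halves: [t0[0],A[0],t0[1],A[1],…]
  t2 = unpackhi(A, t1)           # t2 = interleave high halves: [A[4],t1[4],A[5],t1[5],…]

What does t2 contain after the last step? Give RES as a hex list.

RES = [0xb4, 0x96, 0x96, 0x5c, 0x86, 0x96, 0xe8, 0x27]

→ t0 |b4|e8|96|96|90|e8|b4|e8|
→ t1 |b4|3b|e8|90|96|5c|96|27|
→ t2 |b4|96|96|5c|86|96|e8|27|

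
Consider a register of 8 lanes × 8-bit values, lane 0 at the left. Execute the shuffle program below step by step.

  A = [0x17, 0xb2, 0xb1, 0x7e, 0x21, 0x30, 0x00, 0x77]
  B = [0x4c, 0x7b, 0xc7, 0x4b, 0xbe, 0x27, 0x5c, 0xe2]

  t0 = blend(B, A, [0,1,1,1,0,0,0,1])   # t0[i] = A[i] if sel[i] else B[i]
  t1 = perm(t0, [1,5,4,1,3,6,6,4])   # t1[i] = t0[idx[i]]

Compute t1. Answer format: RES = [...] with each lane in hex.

t0 = [0x4c, 0xb2, 0xb1, 0x7e, 0xbe, 0x27, 0x5c, 0x77]
t1 = [0xb2, 0x27, 0xbe, 0xb2, 0x7e, 0x5c, 0x5c, 0xbe]

RES = [ 0xb2  0x27  0xbe  0xb2  0x7e  0x5c  0x5c  0xbe ]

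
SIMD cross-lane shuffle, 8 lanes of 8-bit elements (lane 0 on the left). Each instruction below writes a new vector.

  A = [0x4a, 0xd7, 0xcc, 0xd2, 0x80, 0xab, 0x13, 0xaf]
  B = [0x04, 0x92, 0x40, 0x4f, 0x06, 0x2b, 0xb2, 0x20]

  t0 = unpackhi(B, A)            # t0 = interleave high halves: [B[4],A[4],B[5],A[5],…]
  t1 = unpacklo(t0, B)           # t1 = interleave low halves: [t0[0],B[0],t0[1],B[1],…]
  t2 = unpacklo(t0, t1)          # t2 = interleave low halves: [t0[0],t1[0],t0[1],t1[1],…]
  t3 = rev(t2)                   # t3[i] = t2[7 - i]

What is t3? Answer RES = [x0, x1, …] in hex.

RES = [ 0x92  0xab  0x80  0x2b  0x04  0x80  0x06  0x06 ]

→ t0 |06|80|2b|ab|b2|13|20|af|
→ t1 |06|04|80|92|2b|40|ab|4f|
→ t2 |06|06|80|04|2b|80|ab|92|
→ t3 |92|ab|80|2b|04|80|06|06|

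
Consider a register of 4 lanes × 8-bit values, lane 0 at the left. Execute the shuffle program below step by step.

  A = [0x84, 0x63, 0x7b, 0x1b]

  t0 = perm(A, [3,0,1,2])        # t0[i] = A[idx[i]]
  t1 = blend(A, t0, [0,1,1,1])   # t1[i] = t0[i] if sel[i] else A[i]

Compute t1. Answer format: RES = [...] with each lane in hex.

  t0: 1b 84 63 7b
  t1: 84 84 63 7b

RES = [ 0x84  0x84  0x63  0x7b ]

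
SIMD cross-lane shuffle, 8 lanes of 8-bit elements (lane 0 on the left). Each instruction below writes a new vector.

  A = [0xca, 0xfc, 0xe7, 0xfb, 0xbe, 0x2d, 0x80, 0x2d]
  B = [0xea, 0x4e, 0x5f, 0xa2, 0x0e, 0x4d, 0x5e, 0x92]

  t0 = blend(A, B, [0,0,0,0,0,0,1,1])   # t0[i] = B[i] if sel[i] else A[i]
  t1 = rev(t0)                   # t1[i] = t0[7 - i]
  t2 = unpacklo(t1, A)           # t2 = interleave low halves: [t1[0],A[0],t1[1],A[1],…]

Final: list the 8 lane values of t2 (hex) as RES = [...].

RES = [ 0x92  0xca  0x5e  0xfc  0x2d  0xe7  0xbe  0xfb ]

  t0: ca fc e7 fb be 2d 5e 92
  t1: 92 5e 2d be fb e7 fc ca
  t2: 92 ca 5e fc 2d e7 be fb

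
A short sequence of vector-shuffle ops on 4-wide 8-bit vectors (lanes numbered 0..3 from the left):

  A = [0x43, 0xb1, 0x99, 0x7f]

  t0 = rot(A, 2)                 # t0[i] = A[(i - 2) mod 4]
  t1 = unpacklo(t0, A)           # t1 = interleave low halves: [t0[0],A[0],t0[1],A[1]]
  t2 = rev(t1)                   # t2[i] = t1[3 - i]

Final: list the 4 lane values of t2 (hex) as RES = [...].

→ t0 |99|7f|43|b1|
→ t1 |99|43|7f|b1|
→ t2 |b1|7f|43|99|

RES = [0xb1, 0x7f, 0x43, 0x99]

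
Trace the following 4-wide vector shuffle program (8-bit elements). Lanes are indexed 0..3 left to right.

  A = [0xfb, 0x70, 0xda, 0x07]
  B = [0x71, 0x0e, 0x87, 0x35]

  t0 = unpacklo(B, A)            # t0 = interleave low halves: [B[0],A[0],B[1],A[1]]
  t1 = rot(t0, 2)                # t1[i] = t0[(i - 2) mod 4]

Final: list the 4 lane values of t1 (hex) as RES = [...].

  t0: 71 fb 0e 70
  t1: 0e 70 71 fb

RES = [0x0e, 0x70, 0x71, 0xfb]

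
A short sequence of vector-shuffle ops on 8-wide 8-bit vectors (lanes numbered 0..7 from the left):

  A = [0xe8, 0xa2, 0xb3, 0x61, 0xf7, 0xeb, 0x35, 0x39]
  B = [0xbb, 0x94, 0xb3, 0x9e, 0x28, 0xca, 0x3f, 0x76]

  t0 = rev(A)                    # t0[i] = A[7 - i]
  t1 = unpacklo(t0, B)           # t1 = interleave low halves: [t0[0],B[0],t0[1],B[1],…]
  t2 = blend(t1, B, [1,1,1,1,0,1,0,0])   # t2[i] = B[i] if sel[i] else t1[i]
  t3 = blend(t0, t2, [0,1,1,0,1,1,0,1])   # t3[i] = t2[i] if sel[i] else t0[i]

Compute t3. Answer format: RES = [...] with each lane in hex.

RES = [ 0x39  0x94  0xb3  0xf7  0xeb  0xca  0xa2  0x9e ]

  t0: 39 35 eb f7 61 b3 a2 e8
  t1: 39 bb 35 94 eb b3 f7 9e
  t2: bb 94 b3 9e eb ca f7 9e
  t3: 39 94 b3 f7 eb ca a2 9e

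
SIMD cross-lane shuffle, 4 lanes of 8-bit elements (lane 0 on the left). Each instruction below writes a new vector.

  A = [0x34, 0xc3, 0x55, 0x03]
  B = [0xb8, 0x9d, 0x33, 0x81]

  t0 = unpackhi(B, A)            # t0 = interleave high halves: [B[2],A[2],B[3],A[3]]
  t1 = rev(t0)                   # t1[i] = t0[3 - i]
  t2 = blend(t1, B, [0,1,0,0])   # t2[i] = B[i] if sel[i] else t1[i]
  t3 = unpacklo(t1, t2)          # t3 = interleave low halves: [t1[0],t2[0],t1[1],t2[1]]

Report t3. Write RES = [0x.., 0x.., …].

RES = [0x03, 0x03, 0x81, 0x9d]

t0 = [0x33, 0x55, 0x81, 0x03]
t1 = [0x03, 0x81, 0x55, 0x33]
t2 = [0x03, 0x9d, 0x55, 0x33]
t3 = [0x03, 0x03, 0x81, 0x9d]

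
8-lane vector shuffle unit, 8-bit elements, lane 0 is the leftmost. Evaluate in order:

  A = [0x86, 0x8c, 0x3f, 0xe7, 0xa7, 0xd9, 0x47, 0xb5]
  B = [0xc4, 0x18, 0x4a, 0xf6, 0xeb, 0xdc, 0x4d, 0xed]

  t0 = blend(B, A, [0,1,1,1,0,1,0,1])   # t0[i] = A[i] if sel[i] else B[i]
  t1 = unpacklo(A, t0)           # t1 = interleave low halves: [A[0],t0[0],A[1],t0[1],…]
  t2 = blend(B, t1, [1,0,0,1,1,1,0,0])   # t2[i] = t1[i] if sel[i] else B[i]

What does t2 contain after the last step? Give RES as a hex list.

  t0: c4 8c 3f e7 eb d9 4d b5
  t1: 86 c4 8c 8c 3f 3f e7 e7
  t2: 86 18 4a 8c 3f 3f 4d ed

RES = [ 0x86  0x18  0x4a  0x8c  0x3f  0x3f  0x4d  0xed ]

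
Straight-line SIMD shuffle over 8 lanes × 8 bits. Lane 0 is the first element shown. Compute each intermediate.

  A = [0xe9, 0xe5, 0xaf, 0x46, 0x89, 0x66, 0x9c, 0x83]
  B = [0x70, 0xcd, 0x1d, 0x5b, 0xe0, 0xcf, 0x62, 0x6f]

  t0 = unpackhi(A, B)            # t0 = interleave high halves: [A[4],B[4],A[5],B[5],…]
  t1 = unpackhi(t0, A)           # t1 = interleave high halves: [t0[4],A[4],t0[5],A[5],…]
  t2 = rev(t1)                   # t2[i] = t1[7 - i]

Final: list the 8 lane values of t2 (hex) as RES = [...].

→ t0 |89|e0|66|cf|9c|62|83|6f|
→ t1 |9c|89|62|66|83|9c|6f|83|
→ t2 |83|6f|9c|83|66|62|89|9c|

RES = [0x83, 0x6f, 0x9c, 0x83, 0x66, 0x62, 0x89, 0x9c]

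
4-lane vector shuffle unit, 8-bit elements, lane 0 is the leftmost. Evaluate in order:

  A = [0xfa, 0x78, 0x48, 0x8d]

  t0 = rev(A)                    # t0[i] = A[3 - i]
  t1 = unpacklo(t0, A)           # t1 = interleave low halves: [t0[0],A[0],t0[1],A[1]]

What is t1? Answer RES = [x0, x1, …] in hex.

→ t0 |8d|48|78|fa|
→ t1 |8d|fa|48|78|

RES = [ 0x8d  0xfa  0x48  0x78 ]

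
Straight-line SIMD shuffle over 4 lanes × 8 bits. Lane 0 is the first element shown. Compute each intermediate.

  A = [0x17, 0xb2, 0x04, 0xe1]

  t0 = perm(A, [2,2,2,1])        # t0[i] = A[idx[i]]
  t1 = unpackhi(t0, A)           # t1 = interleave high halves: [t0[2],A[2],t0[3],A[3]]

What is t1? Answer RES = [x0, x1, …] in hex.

t0 = [0x04, 0x04, 0x04, 0xb2]
t1 = [0x04, 0x04, 0xb2, 0xe1]

RES = [ 0x04  0x04  0xb2  0xe1 ]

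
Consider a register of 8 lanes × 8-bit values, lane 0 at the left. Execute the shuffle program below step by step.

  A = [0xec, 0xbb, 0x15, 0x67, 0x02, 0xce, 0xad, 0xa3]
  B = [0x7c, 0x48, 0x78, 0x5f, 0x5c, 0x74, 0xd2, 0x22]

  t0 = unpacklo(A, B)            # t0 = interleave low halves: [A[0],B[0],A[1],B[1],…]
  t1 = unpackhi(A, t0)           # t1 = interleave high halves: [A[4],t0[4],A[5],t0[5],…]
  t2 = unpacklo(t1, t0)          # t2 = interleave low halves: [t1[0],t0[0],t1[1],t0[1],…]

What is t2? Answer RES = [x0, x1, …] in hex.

RES = [ 0x02  0xec  0x15  0x7c  0xce  0xbb  0x78  0x48 ]

  t0: ec 7c bb 48 15 78 67 5f
  t1: 02 15 ce 78 ad 67 a3 5f
  t2: 02 ec 15 7c ce bb 78 48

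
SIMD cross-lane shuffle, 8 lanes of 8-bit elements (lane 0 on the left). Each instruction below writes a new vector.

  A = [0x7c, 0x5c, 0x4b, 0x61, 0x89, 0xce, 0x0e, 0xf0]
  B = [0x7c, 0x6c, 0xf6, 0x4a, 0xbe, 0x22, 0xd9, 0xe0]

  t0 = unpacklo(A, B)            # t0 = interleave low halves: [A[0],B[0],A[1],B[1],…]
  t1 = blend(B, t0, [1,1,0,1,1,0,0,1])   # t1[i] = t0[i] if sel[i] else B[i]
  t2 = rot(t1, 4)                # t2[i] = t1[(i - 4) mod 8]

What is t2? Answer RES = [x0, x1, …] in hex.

t0 = [0x7c, 0x7c, 0x5c, 0x6c, 0x4b, 0xf6, 0x61, 0x4a]
t1 = [0x7c, 0x7c, 0xf6, 0x6c, 0x4b, 0x22, 0xd9, 0x4a]
t2 = [0x4b, 0x22, 0xd9, 0x4a, 0x7c, 0x7c, 0xf6, 0x6c]

RES = [0x4b, 0x22, 0xd9, 0x4a, 0x7c, 0x7c, 0xf6, 0x6c]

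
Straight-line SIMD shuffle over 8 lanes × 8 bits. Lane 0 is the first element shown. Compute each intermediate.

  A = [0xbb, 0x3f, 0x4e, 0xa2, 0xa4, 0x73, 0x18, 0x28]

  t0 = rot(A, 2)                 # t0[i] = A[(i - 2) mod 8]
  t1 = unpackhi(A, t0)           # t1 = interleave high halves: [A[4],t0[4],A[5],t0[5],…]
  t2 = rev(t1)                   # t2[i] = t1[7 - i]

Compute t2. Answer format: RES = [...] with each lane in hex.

RES = [0x73, 0x28, 0xa4, 0x18, 0xa2, 0x73, 0x4e, 0xa4]

  t0: 18 28 bb 3f 4e a2 a4 73
  t1: a4 4e 73 a2 18 a4 28 73
  t2: 73 28 a4 18 a2 73 4e a4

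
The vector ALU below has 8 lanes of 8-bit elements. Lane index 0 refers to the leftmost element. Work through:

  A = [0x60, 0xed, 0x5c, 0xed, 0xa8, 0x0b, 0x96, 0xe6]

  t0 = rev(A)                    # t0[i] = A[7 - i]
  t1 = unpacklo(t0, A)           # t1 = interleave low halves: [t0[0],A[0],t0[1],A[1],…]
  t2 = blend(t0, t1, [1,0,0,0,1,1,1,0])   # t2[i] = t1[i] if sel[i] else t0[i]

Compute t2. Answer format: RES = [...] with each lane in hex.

RES = [ 0xe6  0x96  0x0b  0xa8  0x0b  0x5c  0xa8  0x60 ]

→ t0 |e6|96|0b|a8|ed|5c|ed|60|
→ t1 |e6|60|96|ed|0b|5c|a8|ed|
→ t2 |e6|96|0b|a8|0b|5c|a8|60|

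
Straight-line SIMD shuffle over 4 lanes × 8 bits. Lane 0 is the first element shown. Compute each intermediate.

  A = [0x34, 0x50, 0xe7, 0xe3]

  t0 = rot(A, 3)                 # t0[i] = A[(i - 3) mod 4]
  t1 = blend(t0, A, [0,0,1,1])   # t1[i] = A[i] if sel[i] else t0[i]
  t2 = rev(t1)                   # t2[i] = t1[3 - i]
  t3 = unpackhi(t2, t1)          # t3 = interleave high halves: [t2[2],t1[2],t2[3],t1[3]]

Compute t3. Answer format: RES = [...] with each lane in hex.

t0 = [0x50, 0xe7, 0xe3, 0x34]
t1 = [0x50, 0xe7, 0xe7, 0xe3]
t2 = [0xe3, 0xe7, 0xe7, 0x50]
t3 = [0xe7, 0xe7, 0x50, 0xe3]

RES = [ 0xe7  0xe7  0x50  0xe3 ]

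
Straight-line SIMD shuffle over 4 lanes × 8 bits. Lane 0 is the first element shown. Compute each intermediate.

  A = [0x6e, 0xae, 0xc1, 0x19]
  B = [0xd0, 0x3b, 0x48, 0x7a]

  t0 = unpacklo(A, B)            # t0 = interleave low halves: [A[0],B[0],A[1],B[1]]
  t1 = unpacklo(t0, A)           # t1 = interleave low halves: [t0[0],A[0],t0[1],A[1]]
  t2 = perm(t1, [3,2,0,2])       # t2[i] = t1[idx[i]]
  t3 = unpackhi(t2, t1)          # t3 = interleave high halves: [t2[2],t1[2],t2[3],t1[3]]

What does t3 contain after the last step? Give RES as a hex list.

t0 = [0x6e, 0xd0, 0xae, 0x3b]
t1 = [0x6e, 0x6e, 0xd0, 0xae]
t2 = [0xae, 0xd0, 0x6e, 0xd0]
t3 = [0x6e, 0xd0, 0xd0, 0xae]

RES = [0x6e, 0xd0, 0xd0, 0xae]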